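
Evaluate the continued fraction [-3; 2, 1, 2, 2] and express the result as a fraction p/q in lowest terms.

-50/19

Work from the innermost term outward:
Start with 2.
2 + 1/(2/1) = 2 + 1/2 = 5/2
1 + 1/(5/2) = 1 + 2/5 = 7/5
2 + 1/(7/5) = 2 + 5/7 = 19/7
-3 + 1/(19/7) = -3 + 7/19 = -50/19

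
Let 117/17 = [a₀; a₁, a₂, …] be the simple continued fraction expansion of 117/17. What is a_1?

⌊117/17⌋ = 6, remainder 15
⌊17/15⌋ = 1, remainder 2

1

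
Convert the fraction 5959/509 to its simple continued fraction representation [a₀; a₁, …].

[11; 1, 2, 2, 2, 2, 12]

Apply division with remainder until the remainder is 0:
5959 = 11·509 + 360, so a_0 = 11
509 = 1·360 + 149, so a_1 = 1
360 = 2·149 + 62, so a_2 = 2
149 = 2·62 + 25, so a_3 = 2
62 = 2·25 + 12, so a_4 = 2
25 = 2·12 + 1, so a_5 = 2
12 = 12·1 + 0, so a_6 = 12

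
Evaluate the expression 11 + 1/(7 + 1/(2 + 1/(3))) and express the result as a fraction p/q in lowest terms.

Start with 3.
2 + 1/(3/1) = 2 + 1/3 = 7/3
7 + 1/(7/3) = 7 + 3/7 = 52/7
11 + 1/(52/7) = 11 + 7/52 = 579/52

579/52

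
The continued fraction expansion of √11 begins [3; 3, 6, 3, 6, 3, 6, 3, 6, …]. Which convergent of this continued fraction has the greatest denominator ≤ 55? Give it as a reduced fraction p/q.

63/19

a_0 = 3: 3/1  (≤ bound)
a_1 = 3: 10/3  (≤ bound)
a_2 = 6: 63/19  (≤ bound)
a_3 = 3: 199/60  (> 55, stop)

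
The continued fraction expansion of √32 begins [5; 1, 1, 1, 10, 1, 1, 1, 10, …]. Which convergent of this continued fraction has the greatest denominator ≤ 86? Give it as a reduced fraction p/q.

a_0 = 5: 5/1  (≤ bound)
a_1 = 1: 6/1  (≤ bound)
a_2 = 1: 11/2  (≤ bound)
a_3 = 1: 17/3  (≤ bound)
a_4 = 10: 181/32  (≤ bound)
a_5 = 1: 198/35  (≤ bound)
a_6 = 1: 379/67  (≤ bound)
a_7 = 1: 577/102  (> 86, stop)

379/67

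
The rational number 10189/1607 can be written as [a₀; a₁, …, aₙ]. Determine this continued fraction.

10189 ÷ 1607 → quotient 6, remainder 547
1607 ÷ 547 → quotient 2, remainder 513
547 ÷ 513 → quotient 1, remainder 34
513 ÷ 34 → quotient 15, remainder 3
34 ÷ 3 → quotient 11, remainder 1
3 ÷ 1 → quotient 3, remainder 0

[6; 2, 1, 15, 11, 3]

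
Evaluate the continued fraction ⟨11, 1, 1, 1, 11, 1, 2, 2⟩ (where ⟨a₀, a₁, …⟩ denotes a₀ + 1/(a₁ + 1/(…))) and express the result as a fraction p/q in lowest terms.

3031/260

a_0 = 11: 11/1
a_1 = 1: 12/1
a_2 = 1: 23/2
a_3 = 1: 35/3
a_4 = 11: 408/35
a_5 = 1: 443/38
a_6 = 2: 1294/111
a_7 = 2: 3031/260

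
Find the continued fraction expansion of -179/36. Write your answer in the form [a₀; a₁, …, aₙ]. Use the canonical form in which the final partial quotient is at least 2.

[-5; 36]

⌊-179/36⌋ = -5, remainder 1
⌊36/1⌋ = 36, remainder 0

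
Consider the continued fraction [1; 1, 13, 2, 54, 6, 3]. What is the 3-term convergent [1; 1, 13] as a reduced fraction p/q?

27/14

Start with 13.
1 + 1/(13/1) = 1 + 1/13 = 14/13
1 + 1/(14/13) = 1 + 13/14 = 27/14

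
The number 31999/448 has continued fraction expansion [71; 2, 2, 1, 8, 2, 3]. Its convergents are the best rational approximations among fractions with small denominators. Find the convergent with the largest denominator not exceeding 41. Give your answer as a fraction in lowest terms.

500/7

List convergents until the denominator exceeds the bound:
a_0 = 71: 71/1  (≤ bound)
a_1 = 2: 143/2  (≤ bound)
a_2 = 2: 357/5  (≤ bound)
a_3 = 1: 500/7  (≤ bound)
a_4 = 8: 4357/61  (> 41, stop)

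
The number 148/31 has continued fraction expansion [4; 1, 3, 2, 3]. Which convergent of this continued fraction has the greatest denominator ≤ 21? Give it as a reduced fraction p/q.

a_0 = 4: 4/1  (≤ bound)
a_1 = 1: 5/1  (≤ bound)
a_2 = 3: 19/4  (≤ bound)
a_3 = 2: 43/9  (≤ bound)
a_4 = 3: 148/31  (> 21, stop)

43/9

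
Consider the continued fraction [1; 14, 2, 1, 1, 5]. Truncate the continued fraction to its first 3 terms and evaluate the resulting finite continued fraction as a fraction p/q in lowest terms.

Compute successive convergents:
a_0 = 1: 1/1
a_1 = 14: 15/14
a_2 = 2: 31/29

31/29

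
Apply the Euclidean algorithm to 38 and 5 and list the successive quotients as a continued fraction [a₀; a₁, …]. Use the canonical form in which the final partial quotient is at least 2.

[7; 1, 1, 2]

Run the Euclidean algorithm, recording each quotient:
38 = 7·5 + 3, so a_0 = 7
5 = 1·3 + 2, so a_1 = 1
3 = 1·2 + 1, so a_2 = 1
2 = 2·1 + 0, so a_3 = 2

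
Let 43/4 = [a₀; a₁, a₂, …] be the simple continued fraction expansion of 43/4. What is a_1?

1

Repeatedly divide and take the remainder:
43 = 10·4 + 3, so a_0 = 10
4 = 1·3 + 1, so a_1 = 1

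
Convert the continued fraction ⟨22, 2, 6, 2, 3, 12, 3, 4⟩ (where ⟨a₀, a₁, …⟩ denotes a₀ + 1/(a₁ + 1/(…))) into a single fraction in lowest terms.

Use the convergent recurrence hₖ = aₖ·hₖ₋₁ + hₖ₋₂ (and likewise for the denominators kₖ):
a_0 = 22: 22/1
a_1 = 2: 45/2
a_2 = 6: 292/13
a_3 = 2: 629/28
a_4 = 3: 2179/97
a_5 = 12: 26777/1192
a_6 = 3: 82510/3673
a_7 = 4: 356817/15884

356817/15884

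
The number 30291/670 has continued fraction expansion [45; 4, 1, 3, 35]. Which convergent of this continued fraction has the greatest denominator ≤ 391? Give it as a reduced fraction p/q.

859/19

a_0 = 45: 45/1  (≤ bound)
a_1 = 4: 181/4  (≤ bound)
a_2 = 1: 226/5  (≤ bound)
a_3 = 3: 859/19  (≤ bound)
a_4 = 35: 30291/670  (> 391, stop)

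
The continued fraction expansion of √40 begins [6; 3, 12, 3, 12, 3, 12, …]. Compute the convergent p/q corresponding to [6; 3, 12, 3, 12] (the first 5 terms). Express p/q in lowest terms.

a_0 = 6: 6/1
a_1 = 3: 19/3
a_2 = 12: 234/37
a_3 = 3: 721/114
a_4 = 12: 8886/1405

8886/1405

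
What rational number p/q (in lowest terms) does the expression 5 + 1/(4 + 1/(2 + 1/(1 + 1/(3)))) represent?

a_0 = 5: 5/1
a_1 = 4: 21/4
a_2 = 2: 47/9
a_3 = 1: 68/13
a_4 = 3: 251/48

251/48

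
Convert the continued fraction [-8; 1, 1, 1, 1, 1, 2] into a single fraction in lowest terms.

-155/21

Build up convergents one term at a time:
a_0 = -8: -8/1
a_1 = 1: -7/1
a_2 = 1: -15/2
a_3 = 1: -22/3
a_4 = 1: -37/5
a_5 = 1: -59/8
a_6 = 2: -155/21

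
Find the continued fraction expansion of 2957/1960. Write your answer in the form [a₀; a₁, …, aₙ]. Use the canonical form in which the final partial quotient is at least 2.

[1; 1, 1, 28, 3, 11]

2957 = 1·1960 + 997, so a_0 = 1
1960 = 1·997 + 963, so a_1 = 1
997 = 1·963 + 34, so a_2 = 1
963 = 28·34 + 11, so a_3 = 28
34 = 3·11 + 1, so a_4 = 3
11 = 11·1 + 0, so a_5 = 11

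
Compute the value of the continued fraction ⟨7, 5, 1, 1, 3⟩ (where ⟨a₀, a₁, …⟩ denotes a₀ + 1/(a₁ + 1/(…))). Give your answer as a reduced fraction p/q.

Starting at the tail and folding back:
Start with 3.
1 + 1/(3/1) = 1 + 1/3 = 4/3
1 + 1/(4/3) = 1 + 3/4 = 7/4
5 + 1/(7/4) = 5 + 4/7 = 39/7
7 + 1/(39/7) = 7 + 7/39 = 280/39

280/39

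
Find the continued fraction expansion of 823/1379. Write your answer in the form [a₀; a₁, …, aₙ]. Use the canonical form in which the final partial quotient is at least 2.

[0; 1, 1, 2, 12, 7, 3]

823 ÷ 1379 → quotient 0, remainder 823
1379 ÷ 823 → quotient 1, remainder 556
823 ÷ 556 → quotient 1, remainder 267
556 ÷ 267 → quotient 2, remainder 22
267 ÷ 22 → quotient 12, remainder 3
22 ÷ 3 → quotient 7, remainder 1
3 ÷ 1 → quotient 3, remainder 0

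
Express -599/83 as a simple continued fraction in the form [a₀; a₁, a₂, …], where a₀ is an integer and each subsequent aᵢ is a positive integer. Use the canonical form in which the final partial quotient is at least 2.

[-8; 1, 3, 1, 1, 1, 1, 3]

-599 ÷ 83 → quotient -8, remainder 65
83 ÷ 65 → quotient 1, remainder 18
65 ÷ 18 → quotient 3, remainder 11
18 ÷ 11 → quotient 1, remainder 7
11 ÷ 7 → quotient 1, remainder 4
7 ÷ 4 → quotient 1, remainder 3
4 ÷ 3 → quotient 1, remainder 1
3 ÷ 1 → quotient 3, remainder 0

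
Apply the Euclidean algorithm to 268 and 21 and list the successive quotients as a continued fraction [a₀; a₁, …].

[12; 1, 3, 5]

⌊268/21⌋ = 12, remainder 16
⌊21/16⌋ = 1, remainder 5
⌊16/5⌋ = 3, remainder 1
⌊5/1⌋ = 5, remainder 0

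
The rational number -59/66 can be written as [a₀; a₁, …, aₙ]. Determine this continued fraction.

-59 ÷ 66 → quotient -1, remainder 7
66 ÷ 7 → quotient 9, remainder 3
7 ÷ 3 → quotient 2, remainder 1
3 ÷ 1 → quotient 3, remainder 0

[-1; 9, 2, 3]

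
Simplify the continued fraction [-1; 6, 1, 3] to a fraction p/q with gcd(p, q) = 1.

Start with 3.
1 + 1/(3/1) = 1 + 1/3 = 4/3
6 + 1/(4/3) = 6 + 3/4 = 27/4
-1 + 1/(27/4) = -1 + 4/27 = -23/27

-23/27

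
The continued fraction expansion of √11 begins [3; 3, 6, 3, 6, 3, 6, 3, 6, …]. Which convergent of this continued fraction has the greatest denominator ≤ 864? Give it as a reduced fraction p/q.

1257/379

List convergents until the denominator exceeds the bound:
a_0 = 3: 3/1  (≤ bound)
a_1 = 3: 10/3  (≤ bound)
a_2 = 6: 63/19  (≤ bound)
a_3 = 3: 199/60  (≤ bound)
a_4 = 6: 1257/379  (≤ bound)
a_5 = 3: 3970/1197  (> 864, stop)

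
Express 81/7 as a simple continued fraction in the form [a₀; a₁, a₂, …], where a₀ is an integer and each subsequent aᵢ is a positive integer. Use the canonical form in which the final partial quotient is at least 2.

[11; 1, 1, 3]

81 = 11·7 + 4, so a_0 = 11
7 = 1·4 + 3, so a_1 = 1
4 = 1·3 + 1, so a_2 = 1
3 = 3·1 + 0, so a_3 = 3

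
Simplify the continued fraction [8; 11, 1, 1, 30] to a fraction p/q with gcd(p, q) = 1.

a_0 = 8: 8/1
a_1 = 11: 89/11
a_2 = 1: 97/12
a_3 = 1: 186/23
a_4 = 30: 5677/702

5677/702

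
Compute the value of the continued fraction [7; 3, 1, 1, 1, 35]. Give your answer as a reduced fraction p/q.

Start with 35.
1 + 1/(35/1) = 1 + 1/35 = 36/35
1 + 1/(36/35) = 1 + 35/36 = 71/36
1 + 1/(71/36) = 1 + 36/71 = 107/71
3 + 1/(107/71) = 3 + 71/107 = 392/107
7 + 1/(392/107) = 7 + 107/392 = 2851/392

2851/392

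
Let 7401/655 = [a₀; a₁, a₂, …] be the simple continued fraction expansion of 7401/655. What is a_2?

Run the Euclidean algorithm, recording each quotient:
⌊7401/655⌋ = 11, remainder 196
⌊655/196⌋ = 3, remainder 67
⌊196/67⌋ = 2, remainder 62

2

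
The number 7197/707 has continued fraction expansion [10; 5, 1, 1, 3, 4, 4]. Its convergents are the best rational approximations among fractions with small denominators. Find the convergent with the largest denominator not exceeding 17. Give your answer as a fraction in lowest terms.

List convergents until the denominator exceeds the bound:
a_0 = 10: 10/1  (≤ bound)
a_1 = 5: 51/5  (≤ bound)
a_2 = 1: 61/6  (≤ bound)
a_3 = 1: 112/11  (≤ bound)
a_4 = 3: 397/39  (> 17, stop)

112/11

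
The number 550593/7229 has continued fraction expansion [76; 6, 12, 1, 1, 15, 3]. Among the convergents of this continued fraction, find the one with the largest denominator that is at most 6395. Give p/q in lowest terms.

a_0 = 76: 76/1  (≤ bound)
a_1 = 6: 457/6  (≤ bound)
a_2 = 12: 5560/73  (≤ bound)
a_3 = 1: 6017/79  (≤ bound)
a_4 = 1: 11577/152  (≤ bound)
a_5 = 15: 179672/2359  (≤ bound)
a_6 = 3: 550593/7229  (> 6395, stop)

179672/2359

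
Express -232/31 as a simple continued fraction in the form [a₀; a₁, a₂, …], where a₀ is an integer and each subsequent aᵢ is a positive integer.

Run the Euclidean algorithm, recording each quotient:
-232 ÷ 31 → quotient -8, remainder 16
31 ÷ 16 → quotient 1, remainder 15
16 ÷ 15 → quotient 1, remainder 1
15 ÷ 1 → quotient 15, remainder 0

[-8; 1, 1, 15]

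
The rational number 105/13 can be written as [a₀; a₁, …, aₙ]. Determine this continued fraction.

[8; 13]

Run the Euclidean algorithm, recording each quotient:
105 ÷ 13 → quotient 8, remainder 1
13 ÷ 1 → quotient 13, remainder 0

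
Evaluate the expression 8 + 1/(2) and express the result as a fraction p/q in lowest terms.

Work from the innermost term outward:
Start with 2.
8 + 1/(2/1) = 8 + 1/2 = 17/2

17/2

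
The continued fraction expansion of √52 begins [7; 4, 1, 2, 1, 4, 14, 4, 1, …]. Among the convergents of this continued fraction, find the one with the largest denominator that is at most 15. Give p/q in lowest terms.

List convergents until the denominator exceeds the bound:
a_0 = 7: 7/1  (≤ bound)
a_1 = 4: 29/4  (≤ bound)
a_2 = 1: 36/5  (≤ bound)
a_3 = 2: 101/14  (≤ bound)
a_4 = 1: 137/19  (> 15, stop)

101/14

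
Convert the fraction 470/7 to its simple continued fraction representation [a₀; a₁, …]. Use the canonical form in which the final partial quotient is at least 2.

[67; 7]

Run the Euclidean algorithm, recording each quotient:
470 ÷ 7 → quotient 67, remainder 1
7 ÷ 1 → quotient 7, remainder 0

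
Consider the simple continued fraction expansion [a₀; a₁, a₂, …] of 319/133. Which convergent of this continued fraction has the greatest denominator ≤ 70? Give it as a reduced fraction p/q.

a_0 = 2: 2/1  (≤ bound)
a_1 = 2: 5/2  (≤ bound)
a_2 = 1: 7/3  (≤ bound)
a_3 = 1: 12/5  (≤ bound)
a_4 = 26: 319/133  (> 70, stop)

12/5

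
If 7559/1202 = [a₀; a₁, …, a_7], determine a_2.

⌊7559/1202⌋ = 6, remainder 347
⌊1202/347⌋ = 3, remainder 161
⌊347/161⌋ = 2, remainder 25

2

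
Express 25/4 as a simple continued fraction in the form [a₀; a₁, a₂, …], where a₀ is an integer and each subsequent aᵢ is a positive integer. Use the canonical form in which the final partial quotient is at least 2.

[6; 4]

25 = 6·4 + 1, so a_0 = 6
4 = 4·1 + 0, so a_1 = 4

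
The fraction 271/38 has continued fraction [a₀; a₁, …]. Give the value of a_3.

271 = 7·38 + 5, so a_0 = 7
38 = 7·5 + 3, so a_1 = 7
5 = 1·3 + 2, so a_2 = 1
3 = 1·2 + 1, so a_3 = 1

1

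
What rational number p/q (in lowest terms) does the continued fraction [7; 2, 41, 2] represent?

1259/168

Start with 2.
41 + 1/(2/1) = 41 + 1/2 = 83/2
2 + 1/(83/2) = 2 + 2/83 = 168/83
7 + 1/(168/83) = 7 + 83/168 = 1259/168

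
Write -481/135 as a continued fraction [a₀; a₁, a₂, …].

⌊-481/135⌋ = -4, remainder 59
⌊135/59⌋ = 2, remainder 17
⌊59/17⌋ = 3, remainder 8
⌊17/8⌋ = 2, remainder 1
⌊8/1⌋ = 8, remainder 0

[-4; 2, 3, 2, 8]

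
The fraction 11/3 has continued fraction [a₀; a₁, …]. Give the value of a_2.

11 ÷ 3 → quotient 3, remainder 2
3 ÷ 2 → quotient 1, remainder 1
2 ÷ 1 → quotient 2, remainder 0

2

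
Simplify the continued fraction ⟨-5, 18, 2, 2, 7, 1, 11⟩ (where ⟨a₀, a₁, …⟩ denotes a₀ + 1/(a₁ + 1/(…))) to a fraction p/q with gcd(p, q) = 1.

-45421/9184

Work from the innermost term outward:
Start with 11.
1 + 1/(11/1) = 1 + 1/11 = 12/11
7 + 1/(12/11) = 7 + 11/12 = 95/12
2 + 1/(95/12) = 2 + 12/95 = 202/95
2 + 1/(202/95) = 2 + 95/202 = 499/202
18 + 1/(499/202) = 18 + 202/499 = 9184/499
-5 + 1/(9184/499) = -5 + 499/9184 = -45421/9184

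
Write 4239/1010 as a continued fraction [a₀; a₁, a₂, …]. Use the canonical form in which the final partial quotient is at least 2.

[4; 5, 13, 3, 1, 3]

4239 = 4·1010 + 199, so a_0 = 4
1010 = 5·199 + 15, so a_1 = 5
199 = 13·15 + 4, so a_2 = 13
15 = 3·4 + 3, so a_3 = 3
4 = 1·3 + 1, so a_4 = 1
3 = 3·1 + 0, so a_5 = 3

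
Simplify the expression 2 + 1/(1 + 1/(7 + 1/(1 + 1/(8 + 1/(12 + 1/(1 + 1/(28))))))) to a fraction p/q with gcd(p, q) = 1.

Start with 28.
1 + 1/(28/1) = 1 + 1/28 = 29/28
12 + 1/(29/28) = 12 + 28/29 = 376/29
8 + 1/(376/29) = 8 + 29/376 = 3037/376
1 + 1/(3037/376) = 1 + 376/3037 = 3413/3037
7 + 1/(3413/3037) = 7 + 3037/3413 = 26928/3413
1 + 1/(26928/3413) = 1 + 3413/26928 = 30341/26928
2 + 1/(30341/26928) = 2 + 26928/30341 = 87610/30341

87610/30341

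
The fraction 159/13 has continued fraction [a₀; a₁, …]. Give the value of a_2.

3

Repeatedly divide and take the remainder:
159 ÷ 13 → quotient 12, remainder 3
13 ÷ 3 → quotient 4, remainder 1
3 ÷ 1 → quotient 3, remainder 0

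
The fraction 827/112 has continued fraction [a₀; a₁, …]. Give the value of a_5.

827 ÷ 112 → quotient 7, remainder 43
112 ÷ 43 → quotient 2, remainder 26
43 ÷ 26 → quotient 1, remainder 17
26 ÷ 17 → quotient 1, remainder 9
17 ÷ 9 → quotient 1, remainder 8
9 ÷ 8 → quotient 1, remainder 1

1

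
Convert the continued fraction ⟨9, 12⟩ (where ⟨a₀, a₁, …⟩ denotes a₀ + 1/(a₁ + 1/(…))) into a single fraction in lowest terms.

109/12

a_0 = 9: 9/1
a_1 = 12: 109/12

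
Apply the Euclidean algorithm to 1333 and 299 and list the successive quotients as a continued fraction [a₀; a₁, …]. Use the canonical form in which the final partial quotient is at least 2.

[4; 2, 5, 2, 12]

1333 = 4·299 + 137, so a_0 = 4
299 = 2·137 + 25, so a_1 = 2
137 = 5·25 + 12, so a_2 = 5
25 = 2·12 + 1, so a_3 = 2
12 = 12·1 + 0, so a_4 = 12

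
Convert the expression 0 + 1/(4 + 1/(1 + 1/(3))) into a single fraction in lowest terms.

Use the convergent recurrence hₖ = aₖ·hₖ₋₁ + hₖ₋₂ (and likewise for the denominators kₖ):
a_0 = 0: 0/1
a_1 = 4: 1/4
a_2 = 1: 1/5
a_3 = 3: 4/19

4/19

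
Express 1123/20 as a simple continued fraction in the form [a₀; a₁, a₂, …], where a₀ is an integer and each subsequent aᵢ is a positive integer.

[56; 6, 1, 2]

1123 = 56·20 + 3, so a_0 = 56
20 = 6·3 + 2, so a_1 = 6
3 = 1·2 + 1, so a_2 = 1
2 = 2·1 + 0, so a_3 = 2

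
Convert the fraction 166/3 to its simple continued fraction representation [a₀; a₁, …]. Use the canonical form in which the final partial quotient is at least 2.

⌊166/3⌋ = 55, remainder 1
⌊3/1⌋ = 3, remainder 0

[55; 3]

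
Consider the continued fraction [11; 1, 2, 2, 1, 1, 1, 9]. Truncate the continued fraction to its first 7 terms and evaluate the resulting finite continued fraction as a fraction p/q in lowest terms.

Work from the innermost term outward:
Start with 1.
1 + 1/(1/1) = 1 + 1/1 = 2/1
1 + 1/(2/1) = 1 + 1/2 = 3/2
2 + 1/(3/2) = 2 + 2/3 = 8/3
2 + 1/(8/3) = 2 + 3/8 = 19/8
1 + 1/(19/8) = 1 + 8/19 = 27/19
11 + 1/(27/19) = 11 + 19/27 = 316/27

316/27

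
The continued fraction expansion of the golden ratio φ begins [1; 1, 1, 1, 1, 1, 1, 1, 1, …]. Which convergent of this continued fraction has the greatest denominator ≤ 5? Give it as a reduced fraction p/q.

a_0 = 1: 1/1  (≤ bound)
a_1 = 1: 2/1  (≤ bound)
a_2 = 1: 3/2  (≤ bound)
a_3 = 1: 5/3  (≤ bound)
a_4 = 1: 8/5  (≤ bound)
a_5 = 1: 13/8  (> 5, stop)

8/5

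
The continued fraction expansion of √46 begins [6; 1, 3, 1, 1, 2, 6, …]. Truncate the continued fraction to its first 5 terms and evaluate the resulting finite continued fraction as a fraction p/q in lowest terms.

Work from the innermost term outward:
Start with 1.
1 + 1/(1/1) = 1 + 1/1 = 2/1
3 + 1/(2/1) = 3 + 1/2 = 7/2
1 + 1/(7/2) = 1 + 2/7 = 9/7
6 + 1/(9/7) = 6 + 7/9 = 61/9

61/9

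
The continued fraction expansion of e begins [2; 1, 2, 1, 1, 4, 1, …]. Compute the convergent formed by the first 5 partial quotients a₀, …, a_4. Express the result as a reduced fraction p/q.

19/7

Start with 1.
1 + 1/(1/1) = 1 + 1/1 = 2/1
2 + 1/(2/1) = 2 + 1/2 = 5/2
1 + 1/(5/2) = 1 + 2/5 = 7/5
2 + 1/(7/5) = 2 + 5/7 = 19/7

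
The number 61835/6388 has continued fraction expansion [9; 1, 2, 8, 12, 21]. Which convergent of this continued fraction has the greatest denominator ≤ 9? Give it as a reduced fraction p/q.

List convergents until the denominator exceeds the bound:
a_0 = 9: 9/1  (≤ bound)
a_1 = 1: 10/1  (≤ bound)
a_2 = 2: 29/3  (≤ bound)
a_3 = 8: 242/25  (> 9, stop)

29/3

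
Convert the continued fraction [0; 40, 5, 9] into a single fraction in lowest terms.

Start with 9.
5 + 1/(9/1) = 5 + 1/9 = 46/9
40 + 1/(46/9) = 40 + 9/46 = 1849/46
0 + 1/(1849/46) = 0 + 46/1849 = 46/1849

46/1849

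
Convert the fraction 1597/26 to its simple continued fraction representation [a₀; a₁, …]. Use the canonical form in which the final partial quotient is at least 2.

1597 = 61·26 + 11, so a_0 = 61
26 = 2·11 + 4, so a_1 = 2
11 = 2·4 + 3, so a_2 = 2
4 = 1·3 + 1, so a_3 = 1
3 = 3·1 + 0, so a_4 = 3

[61; 2, 2, 1, 3]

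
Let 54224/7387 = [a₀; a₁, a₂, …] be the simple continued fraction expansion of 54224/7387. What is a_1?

Apply division with remainder until the remainder is 0:
54224 ÷ 7387 → quotient 7, remainder 2515
7387 ÷ 2515 → quotient 2, remainder 2357

2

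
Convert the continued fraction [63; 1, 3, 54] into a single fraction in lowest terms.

Compute successive convergents:
a_0 = 63: 63/1
a_1 = 1: 64/1
a_2 = 3: 255/4
a_3 = 54: 13834/217

13834/217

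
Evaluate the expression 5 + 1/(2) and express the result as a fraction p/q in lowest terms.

11/2

a_0 = 5: 5/1
a_1 = 2: 11/2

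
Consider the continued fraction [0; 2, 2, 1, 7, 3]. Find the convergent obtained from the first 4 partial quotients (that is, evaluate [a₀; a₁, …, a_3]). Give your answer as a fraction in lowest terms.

Collapse the nested fraction from the inside out:
Start with 1.
2 + 1/(1/1) = 2 + 1/1 = 3/1
2 + 1/(3/1) = 2 + 1/3 = 7/3
0 + 1/(7/3) = 0 + 3/7 = 3/7

3/7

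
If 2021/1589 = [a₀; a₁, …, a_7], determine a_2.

2021 = 1·1589 + 432, so a_0 = 1
1589 = 3·432 + 293, so a_1 = 3
432 = 1·293 + 139, so a_2 = 1

1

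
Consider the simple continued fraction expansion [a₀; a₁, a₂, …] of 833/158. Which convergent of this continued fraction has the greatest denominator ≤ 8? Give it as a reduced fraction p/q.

21/4

a_0 = 5: 5/1  (≤ bound)
a_1 = 3: 16/3  (≤ bound)
a_2 = 1: 21/4  (≤ bound)
a_3 = 2: 58/11  (> 8, stop)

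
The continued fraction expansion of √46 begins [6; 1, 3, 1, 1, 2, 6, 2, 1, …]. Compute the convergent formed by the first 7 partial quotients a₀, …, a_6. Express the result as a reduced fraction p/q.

997/147

Use the convergent recurrence hₖ = aₖ·hₖ₋₁ + hₖ₋₂ (and likewise for the denominators kₖ):
a_0 = 6: 6/1
a_1 = 1: 7/1
a_2 = 3: 27/4
a_3 = 1: 34/5
a_4 = 1: 61/9
a_5 = 2: 156/23
a_6 = 6: 997/147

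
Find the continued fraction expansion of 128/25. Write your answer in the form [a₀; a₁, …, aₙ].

[5; 8, 3]

128 = 5·25 + 3, so a_0 = 5
25 = 8·3 + 1, so a_1 = 8
3 = 3·1 + 0, so a_2 = 3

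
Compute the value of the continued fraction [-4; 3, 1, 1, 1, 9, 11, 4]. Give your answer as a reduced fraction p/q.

-17939/4814

Start with 4.
11 + 1/(4/1) = 11 + 1/4 = 45/4
9 + 1/(45/4) = 9 + 4/45 = 409/45
1 + 1/(409/45) = 1 + 45/409 = 454/409
1 + 1/(454/409) = 1 + 409/454 = 863/454
1 + 1/(863/454) = 1 + 454/863 = 1317/863
3 + 1/(1317/863) = 3 + 863/1317 = 4814/1317
-4 + 1/(4814/1317) = -4 + 1317/4814 = -17939/4814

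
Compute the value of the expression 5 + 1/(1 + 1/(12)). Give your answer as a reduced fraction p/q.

Compute successive convergents:
a_0 = 5: 5/1
a_1 = 1: 6/1
a_2 = 12: 77/13

77/13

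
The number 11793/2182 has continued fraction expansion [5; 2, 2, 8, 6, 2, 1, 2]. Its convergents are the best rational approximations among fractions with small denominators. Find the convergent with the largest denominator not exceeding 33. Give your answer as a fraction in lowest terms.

a_0 = 5: 5/1  (≤ bound)
a_1 = 2: 11/2  (≤ bound)
a_2 = 2: 27/5  (≤ bound)
a_3 = 8: 227/42  (> 33, stop)

27/5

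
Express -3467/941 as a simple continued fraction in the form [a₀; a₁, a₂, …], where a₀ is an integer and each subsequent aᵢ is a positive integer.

-3467 = -4·941 + 297, so a_0 = -4
941 = 3·297 + 50, so a_1 = 3
297 = 5·50 + 47, so a_2 = 5
50 = 1·47 + 3, so a_3 = 1
47 = 15·3 + 2, so a_4 = 15
3 = 1·2 + 1, so a_5 = 1
2 = 2·1 + 0, so a_6 = 2

[-4; 3, 5, 1, 15, 1, 2]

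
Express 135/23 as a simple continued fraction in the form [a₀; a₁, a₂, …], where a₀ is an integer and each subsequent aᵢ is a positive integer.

135 = 5·23 + 20, so a_0 = 5
23 = 1·20 + 3, so a_1 = 1
20 = 6·3 + 2, so a_2 = 6
3 = 1·2 + 1, so a_3 = 1
2 = 2·1 + 0, so a_4 = 2

[5; 1, 6, 1, 2]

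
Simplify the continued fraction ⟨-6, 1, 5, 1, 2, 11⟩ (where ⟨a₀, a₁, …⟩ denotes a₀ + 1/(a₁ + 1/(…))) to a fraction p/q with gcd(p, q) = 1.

-1169/227

Start with 11.
2 + 1/(11/1) = 2 + 1/11 = 23/11
1 + 1/(23/11) = 1 + 11/23 = 34/23
5 + 1/(34/23) = 5 + 23/34 = 193/34
1 + 1/(193/34) = 1 + 34/193 = 227/193
-6 + 1/(227/193) = -6 + 193/227 = -1169/227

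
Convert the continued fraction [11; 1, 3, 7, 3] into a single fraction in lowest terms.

Start with 3.
7 + 1/(3/1) = 7 + 1/3 = 22/3
3 + 1/(22/3) = 3 + 3/22 = 69/22
1 + 1/(69/22) = 1 + 22/69 = 91/69
11 + 1/(91/69) = 11 + 69/91 = 1070/91

1070/91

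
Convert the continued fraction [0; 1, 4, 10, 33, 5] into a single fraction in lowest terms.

Build up convergents one term at a time:
a_0 = 0: 0/1
a_1 = 1: 1/1
a_2 = 4: 4/5
a_3 = 10: 41/51
a_4 = 33: 1357/1688
a_5 = 5: 6826/8491

6826/8491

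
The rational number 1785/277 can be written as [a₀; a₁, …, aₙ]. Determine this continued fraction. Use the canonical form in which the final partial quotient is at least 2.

[6; 2, 3, 1, 30]

Run the Euclidean algorithm, recording each quotient:
1785 = 6·277 + 123, so a_0 = 6
277 = 2·123 + 31, so a_1 = 2
123 = 3·31 + 30, so a_2 = 3
31 = 1·30 + 1, so a_3 = 1
30 = 30·1 + 0, so a_4 = 30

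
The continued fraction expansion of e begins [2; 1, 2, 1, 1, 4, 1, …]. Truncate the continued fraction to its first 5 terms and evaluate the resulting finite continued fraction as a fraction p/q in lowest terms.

19/7

a_0 = 2: 2/1
a_1 = 1: 3/1
a_2 = 2: 8/3
a_3 = 1: 11/4
a_4 = 1: 19/7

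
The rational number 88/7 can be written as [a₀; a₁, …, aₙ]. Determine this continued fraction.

[12; 1, 1, 3]

Run the Euclidean algorithm, recording each quotient:
⌊88/7⌋ = 12, remainder 4
⌊7/4⌋ = 1, remainder 3
⌊4/3⌋ = 1, remainder 1
⌊3/1⌋ = 3, remainder 0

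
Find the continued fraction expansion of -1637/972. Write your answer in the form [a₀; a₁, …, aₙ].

-1637 = -2·972 + 307, so a_0 = -2
972 = 3·307 + 51, so a_1 = 3
307 = 6·51 + 1, so a_2 = 6
51 = 51·1 + 0, so a_3 = 51

[-2; 3, 6, 51]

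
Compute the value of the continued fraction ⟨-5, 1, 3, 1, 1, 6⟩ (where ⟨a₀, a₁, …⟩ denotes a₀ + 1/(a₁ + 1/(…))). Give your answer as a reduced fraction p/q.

a_0 = -5: -5/1
a_1 = 1: -4/1
a_2 = 3: -17/4
a_3 = 1: -21/5
a_4 = 1: -38/9
a_5 = 6: -249/59

-249/59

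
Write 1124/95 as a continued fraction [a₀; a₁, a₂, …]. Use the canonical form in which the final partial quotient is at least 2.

Apply division with remainder until the remainder is 0:
1124 = 11·95 + 79, so a_0 = 11
95 = 1·79 + 16, so a_1 = 1
79 = 4·16 + 15, so a_2 = 4
16 = 1·15 + 1, so a_3 = 1
15 = 15·1 + 0, so a_4 = 15

[11; 1, 4, 1, 15]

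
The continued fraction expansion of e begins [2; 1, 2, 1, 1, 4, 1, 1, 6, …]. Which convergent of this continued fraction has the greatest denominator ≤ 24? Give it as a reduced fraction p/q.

a_0 = 2: 2/1  (≤ bound)
a_1 = 1: 3/1  (≤ bound)
a_2 = 2: 8/3  (≤ bound)
a_3 = 1: 11/4  (≤ bound)
a_4 = 1: 19/7  (≤ bound)
a_5 = 4: 87/32  (> 24, stop)

19/7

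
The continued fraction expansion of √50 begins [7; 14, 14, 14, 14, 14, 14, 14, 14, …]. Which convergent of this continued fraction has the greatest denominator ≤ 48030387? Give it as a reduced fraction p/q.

54608393/7722793

List convergents until the denominator exceeds the bound:
a_0 = 7: 7/1  (≤ bound)
a_1 = 14: 99/14  (≤ bound)
a_2 = 14: 1393/197  (≤ bound)
a_3 = 14: 19601/2772  (≤ bound)
a_4 = 14: 275807/39005  (≤ bound)
a_5 = 14: 3880899/548842  (≤ bound)
a_6 = 14: 54608393/7722793  (≤ bound)
a_7 = 14: 768398401/108667944  (> 48030387, stop)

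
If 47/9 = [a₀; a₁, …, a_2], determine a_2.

2

⌊47/9⌋ = 5, remainder 2
⌊9/2⌋ = 4, remainder 1
⌊2/1⌋ = 2, remainder 0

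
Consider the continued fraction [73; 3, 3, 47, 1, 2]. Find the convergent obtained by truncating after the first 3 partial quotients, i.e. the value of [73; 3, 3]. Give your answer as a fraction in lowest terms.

733/10

Starting at the tail and folding back:
Start with 3.
3 + 1/(3/1) = 3 + 1/3 = 10/3
73 + 1/(10/3) = 73 + 3/10 = 733/10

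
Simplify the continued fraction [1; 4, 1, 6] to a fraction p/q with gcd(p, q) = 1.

Compute successive convergents:
a_0 = 1: 1/1
a_1 = 4: 5/4
a_2 = 1: 6/5
a_3 = 6: 41/34

41/34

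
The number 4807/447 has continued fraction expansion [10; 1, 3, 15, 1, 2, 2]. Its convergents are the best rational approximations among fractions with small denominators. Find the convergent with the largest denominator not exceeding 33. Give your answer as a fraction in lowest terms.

a_0 = 10: 10/1  (≤ bound)
a_1 = 1: 11/1  (≤ bound)
a_2 = 3: 43/4  (≤ bound)
a_3 = 15: 656/61  (> 33, stop)

43/4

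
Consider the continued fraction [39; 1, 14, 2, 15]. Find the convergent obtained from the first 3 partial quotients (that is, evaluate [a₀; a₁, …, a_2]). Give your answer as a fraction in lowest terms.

a_0 = 39: 39/1
a_1 = 1: 40/1
a_2 = 14: 599/15

599/15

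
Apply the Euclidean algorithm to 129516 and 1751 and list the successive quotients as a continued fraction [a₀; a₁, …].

[73; 1, 29, 5, 3, 1, 2]

129516 = 73·1751 + 1693, so a_0 = 73
1751 = 1·1693 + 58, so a_1 = 1
1693 = 29·58 + 11, so a_2 = 29
58 = 5·11 + 3, so a_3 = 5
11 = 3·3 + 2, so a_4 = 3
3 = 1·2 + 1, so a_5 = 1
2 = 2·1 + 0, so a_6 = 2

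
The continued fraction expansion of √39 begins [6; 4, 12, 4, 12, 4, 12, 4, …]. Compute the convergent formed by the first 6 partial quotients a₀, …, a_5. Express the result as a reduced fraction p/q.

Build up convergents one term at a time:
a_0 = 6: 6/1
a_1 = 4: 25/4
a_2 = 12: 306/49
a_3 = 4: 1249/200
a_4 = 12: 15294/2449
a_5 = 4: 62425/9996

62425/9996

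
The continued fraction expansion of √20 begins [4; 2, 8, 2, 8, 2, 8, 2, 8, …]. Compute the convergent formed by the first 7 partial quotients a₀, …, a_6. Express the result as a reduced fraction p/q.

24476/5473

Use the convergent recurrence hₖ = aₖ·hₖ₋₁ + hₖ₋₂ (and likewise for the denominators kₖ):
a_0 = 4: 4/1
a_1 = 2: 9/2
a_2 = 8: 76/17
a_3 = 2: 161/36
a_4 = 8: 1364/305
a_5 = 2: 2889/646
a_6 = 8: 24476/5473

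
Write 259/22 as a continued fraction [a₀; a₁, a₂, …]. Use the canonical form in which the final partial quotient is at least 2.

259 = 11·22 + 17, so a_0 = 11
22 = 1·17 + 5, so a_1 = 1
17 = 3·5 + 2, so a_2 = 3
5 = 2·2 + 1, so a_3 = 2
2 = 2·1 + 0, so a_4 = 2

[11; 1, 3, 2, 2]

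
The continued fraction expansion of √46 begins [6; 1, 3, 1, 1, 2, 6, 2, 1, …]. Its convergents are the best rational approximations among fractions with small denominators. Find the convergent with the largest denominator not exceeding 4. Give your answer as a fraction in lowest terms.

List convergents until the denominator exceeds the bound:
a_0 = 6: 6/1  (≤ bound)
a_1 = 1: 7/1  (≤ bound)
a_2 = 3: 27/4  (≤ bound)
a_3 = 1: 34/5  (> 4, stop)

27/4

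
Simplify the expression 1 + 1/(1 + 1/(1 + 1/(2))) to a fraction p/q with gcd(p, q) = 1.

8/5

Start with 2.
1 + 1/(2/1) = 1 + 1/2 = 3/2
1 + 1/(3/2) = 1 + 2/3 = 5/3
1 + 1/(5/3) = 1 + 3/5 = 8/5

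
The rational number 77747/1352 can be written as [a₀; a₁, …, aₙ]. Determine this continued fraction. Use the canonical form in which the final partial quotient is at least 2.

[57; 1, 1, 47, 1, 3, 1, 2]

Run the Euclidean algorithm, recording each quotient:
77747 ÷ 1352 → quotient 57, remainder 683
1352 ÷ 683 → quotient 1, remainder 669
683 ÷ 669 → quotient 1, remainder 14
669 ÷ 14 → quotient 47, remainder 11
14 ÷ 11 → quotient 1, remainder 3
11 ÷ 3 → quotient 3, remainder 2
3 ÷ 2 → quotient 1, remainder 1
2 ÷ 1 → quotient 2, remainder 0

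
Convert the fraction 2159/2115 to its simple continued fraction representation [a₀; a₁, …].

[1; 48, 14, 1, 2]

2159 ÷ 2115 → quotient 1, remainder 44
2115 ÷ 44 → quotient 48, remainder 3
44 ÷ 3 → quotient 14, remainder 2
3 ÷ 2 → quotient 1, remainder 1
2 ÷ 1 → quotient 2, remainder 0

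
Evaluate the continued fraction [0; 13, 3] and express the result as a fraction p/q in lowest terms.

3/40

Collapse the nested fraction from the inside out:
Start with 3.
13 + 1/(3/1) = 13 + 1/3 = 40/3
0 + 1/(40/3) = 0 + 3/40 = 3/40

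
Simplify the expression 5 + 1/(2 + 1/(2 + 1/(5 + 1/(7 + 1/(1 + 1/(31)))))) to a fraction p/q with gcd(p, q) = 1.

a_0 = 5: 5/1
a_1 = 2: 11/2
a_2 = 2: 27/5
a_3 = 5: 146/27
a_4 = 7: 1049/194
a_5 = 1: 1195/221
a_6 = 31: 38094/7045

38094/7045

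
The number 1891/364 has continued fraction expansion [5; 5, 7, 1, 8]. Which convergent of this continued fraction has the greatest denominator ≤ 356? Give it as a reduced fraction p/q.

List convergents until the denominator exceeds the bound:
a_0 = 5: 5/1  (≤ bound)
a_1 = 5: 26/5  (≤ bound)
a_2 = 7: 187/36  (≤ bound)
a_3 = 1: 213/41  (≤ bound)
a_4 = 8: 1891/364  (> 356, stop)

213/41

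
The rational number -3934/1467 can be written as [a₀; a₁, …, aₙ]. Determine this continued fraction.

[-3; 3, 7, 13, 5]

-3934 = -3·1467 + 467, so a_0 = -3
1467 = 3·467 + 66, so a_1 = 3
467 = 7·66 + 5, so a_2 = 7
66 = 13·5 + 1, so a_3 = 13
5 = 5·1 + 0, so a_4 = 5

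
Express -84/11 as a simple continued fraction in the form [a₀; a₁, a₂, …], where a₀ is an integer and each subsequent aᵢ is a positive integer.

⌊-84/11⌋ = -8, remainder 4
⌊11/4⌋ = 2, remainder 3
⌊4/3⌋ = 1, remainder 1
⌊3/1⌋ = 3, remainder 0

[-8; 2, 1, 3]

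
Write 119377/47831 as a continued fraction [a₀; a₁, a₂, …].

119377 = 2·47831 + 23715, so a_0 = 2
47831 = 2·23715 + 401, so a_1 = 2
23715 = 59·401 + 56, so a_2 = 59
401 = 7·56 + 9, so a_3 = 7
56 = 6·9 + 2, so a_4 = 6
9 = 4·2 + 1, so a_5 = 4
2 = 2·1 + 0, so a_6 = 2

[2; 2, 59, 7, 6, 4, 2]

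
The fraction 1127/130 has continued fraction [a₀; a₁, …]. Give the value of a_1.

1127 = 8·130 + 87, so a_0 = 8
130 = 1·87 + 43, so a_1 = 1

1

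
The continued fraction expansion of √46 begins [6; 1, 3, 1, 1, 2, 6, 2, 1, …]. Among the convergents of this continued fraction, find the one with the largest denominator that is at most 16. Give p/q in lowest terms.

61/9

List convergents until the denominator exceeds the bound:
a_0 = 6: 6/1  (≤ bound)
a_1 = 1: 7/1  (≤ bound)
a_2 = 3: 27/4  (≤ bound)
a_3 = 1: 34/5  (≤ bound)
a_4 = 1: 61/9  (≤ bound)
a_5 = 2: 156/23  (> 16, stop)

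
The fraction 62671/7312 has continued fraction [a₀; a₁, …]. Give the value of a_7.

Run the Euclidean algorithm, recording each quotient:
62671 ÷ 7312 → quotient 8, remainder 4175
7312 ÷ 4175 → quotient 1, remainder 3137
4175 ÷ 3137 → quotient 1, remainder 1038
3137 ÷ 1038 → quotient 3, remainder 23
1038 ÷ 23 → quotient 45, remainder 3
23 ÷ 3 → quotient 7, remainder 2
3 ÷ 2 → quotient 1, remainder 1
2 ÷ 1 → quotient 2, remainder 0

2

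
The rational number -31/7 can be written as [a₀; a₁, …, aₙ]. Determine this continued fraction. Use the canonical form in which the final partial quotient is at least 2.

Run the Euclidean algorithm, recording each quotient:
⌊-31/7⌋ = -5, remainder 4
⌊7/4⌋ = 1, remainder 3
⌊4/3⌋ = 1, remainder 1
⌊3/1⌋ = 3, remainder 0

[-5; 1, 1, 3]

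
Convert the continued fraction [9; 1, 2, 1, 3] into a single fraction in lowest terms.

Starting at the tail and folding back:
Start with 3.
1 + 1/(3/1) = 1 + 1/3 = 4/3
2 + 1/(4/3) = 2 + 3/4 = 11/4
1 + 1/(11/4) = 1 + 4/11 = 15/11
9 + 1/(15/11) = 9 + 11/15 = 146/15

146/15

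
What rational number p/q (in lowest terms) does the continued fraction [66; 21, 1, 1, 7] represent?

Start with 7.
1 + 1/(7/1) = 1 + 1/7 = 8/7
1 + 1/(8/7) = 1 + 7/8 = 15/8
21 + 1/(15/8) = 21 + 8/15 = 323/15
66 + 1/(323/15) = 66 + 15/323 = 21333/323

21333/323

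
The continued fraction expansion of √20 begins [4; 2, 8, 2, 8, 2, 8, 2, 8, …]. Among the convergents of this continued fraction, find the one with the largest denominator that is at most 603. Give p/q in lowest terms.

a_0 = 4: 4/1  (≤ bound)
a_1 = 2: 9/2  (≤ bound)
a_2 = 8: 76/17  (≤ bound)
a_3 = 2: 161/36  (≤ bound)
a_4 = 8: 1364/305  (≤ bound)
a_5 = 2: 2889/646  (> 603, stop)

1364/305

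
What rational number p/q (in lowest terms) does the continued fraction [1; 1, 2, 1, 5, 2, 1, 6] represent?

a_0 = 1: 1/1
a_1 = 1: 2/1
a_2 = 2: 5/3
a_3 = 1: 7/4
a_4 = 5: 40/23
a_5 = 2: 87/50
a_6 = 1: 127/73
a_7 = 6: 849/488

849/488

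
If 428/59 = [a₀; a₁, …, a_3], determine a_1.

⌊428/59⌋ = 7, remainder 15
⌊59/15⌋ = 3, remainder 14

3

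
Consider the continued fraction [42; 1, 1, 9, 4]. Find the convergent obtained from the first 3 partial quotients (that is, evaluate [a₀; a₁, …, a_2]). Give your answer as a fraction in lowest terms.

a_0 = 42: 42/1
a_1 = 1: 43/1
a_2 = 1: 85/2

85/2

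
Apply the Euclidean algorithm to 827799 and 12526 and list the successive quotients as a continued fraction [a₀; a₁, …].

[66; 11, 1, 1, 3, 3, 2, 20]

827799 = 66·12526 + 1083, so a_0 = 66
12526 = 11·1083 + 613, so a_1 = 11
1083 = 1·613 + 470, so a_2 = 1
613 = 1·470 + 143, so a_3 = 1
470 = 3·143 + 41, so a_4 = 3
143 = 3·41 + 20, so a_5 = 3
41 = 2·20 + 1, so a_6 = 2
20 = 20·1 + 0, so a_7 = 20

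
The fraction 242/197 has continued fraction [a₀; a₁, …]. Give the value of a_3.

1

Run the Euclidean algorithm, recording each quotient:
242 = 1·197 + 45, so a_0 = 1
197 = 4·45 + 17, so a_1 = 4
45 = 2·17 + 11, so a_2 = 2
17 = 1·11 + 6, so a_3 = 1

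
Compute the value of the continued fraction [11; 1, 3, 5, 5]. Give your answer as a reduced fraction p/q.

1282/109

a_0 = 11: 11/1
a_1 = 1: 12/1
a_2 = 3: 47/4
a_3 = 5: 247/21
a_4 = 5: 1282/109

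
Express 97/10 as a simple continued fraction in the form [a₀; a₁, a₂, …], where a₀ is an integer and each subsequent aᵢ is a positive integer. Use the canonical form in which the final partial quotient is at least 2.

[9; 1, 2, 3]

⌊97/10⌋ = 9, remainder 7
⌊10/7⌋ = 1, remainder 3
⌊7/3⌋ = 2, remainder 1
⌊3/1⌋ = 3, remainder 0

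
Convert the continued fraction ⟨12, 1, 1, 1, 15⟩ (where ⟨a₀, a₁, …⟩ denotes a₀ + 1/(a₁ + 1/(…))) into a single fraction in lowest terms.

Start with 15.
1 + 1/(15/1) = 1 + 1/15 = 16/15
1 + 1/(16/15) = 1 + 15/16 = 31/16
1 + 1/(31/16) = 1 + 16/31 = 47/31
12 + 1/(47/31) = 12 + 31/47 = 595/47

595/47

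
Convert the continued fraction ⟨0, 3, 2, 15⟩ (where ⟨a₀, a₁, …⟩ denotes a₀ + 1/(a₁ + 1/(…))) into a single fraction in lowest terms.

31/108

Compute successive convergents:
a_0 = 0: 0/1
a_1 = 3: 1/3
a_2 = 2: 2/7
a_3 = 15: 31/108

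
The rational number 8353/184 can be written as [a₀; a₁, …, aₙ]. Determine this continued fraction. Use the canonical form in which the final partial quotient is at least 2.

Run the Euclidean algorithm, recording each quotient:
⌊8353/184⌋ = 45, remainder 73
⌊184/73⌋ = 2, remainder 38
⌊73/38⌋ = 1, remainder 35
⌊38/35⌋ = 1, remainder 3
⌊35/3⌋ = 11, remainder 2
⌊3/2⌋ = 1, remainder 1
⌊2/1⌋ = 2, remainder 0

[45; 2, 1, 1, 11, 1, 2]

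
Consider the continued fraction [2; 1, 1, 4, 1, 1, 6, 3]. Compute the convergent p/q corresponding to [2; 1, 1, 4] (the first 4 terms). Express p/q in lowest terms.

a_0 = 2: 2/1
a_1 = 1: 3/1
a_2 = 1: 5/2
a_3 = 4: 23/9

23/9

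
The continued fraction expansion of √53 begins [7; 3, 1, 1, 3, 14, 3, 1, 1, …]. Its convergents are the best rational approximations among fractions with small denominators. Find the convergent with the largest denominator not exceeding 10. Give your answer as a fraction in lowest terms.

51/7

List convergents until the denominator exceeds the bound:
a_0 = 7: 7/1  (≤ bound)
a_1 = 3: 22/3  (≤ bound)
a_2 = 1: 29/4  (≤ bound)
a_3 = 1: 51/7  (≤ bound)
a_4 = 3: 182/25  (> 10, stop)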